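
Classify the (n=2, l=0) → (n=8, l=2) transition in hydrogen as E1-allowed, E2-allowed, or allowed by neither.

Δl = 2 − 0 = +2; l_i + l_f = 2.
E1 (Δl = ±1): not satisfied.
E2 (Δl = 0,±2, l_i+l_f ≥ 2): satisfied.

E2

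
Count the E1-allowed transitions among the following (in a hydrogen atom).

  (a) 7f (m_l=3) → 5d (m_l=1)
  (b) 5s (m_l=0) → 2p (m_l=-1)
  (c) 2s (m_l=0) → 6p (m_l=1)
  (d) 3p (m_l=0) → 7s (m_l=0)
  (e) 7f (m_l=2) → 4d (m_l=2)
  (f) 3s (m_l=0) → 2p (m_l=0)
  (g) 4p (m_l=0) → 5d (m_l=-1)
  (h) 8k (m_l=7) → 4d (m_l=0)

6

(a) forbidden — Δm_l = -2 (E1 requires Δm_l = 0, ±1)
(b) allowed
(c) allowed
(d) allowed
(e) allowed
(f) allowed
(g) allowed
(h) forbidden — Δl = -5 (E1 requires Δl = ±1); Δm_l = -7 (E1 requires Δm_l = 0, ±1)
Total allowed: 6 of 8.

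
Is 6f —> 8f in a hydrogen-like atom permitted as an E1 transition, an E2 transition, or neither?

Δl = 3 − 3 = +0; l_i + l_f = 6.
E1 (Δl = ±1): not satisfied.
E2 (Δl = 0,±2, l_i+l_f ≥ 2): satisfied.

E2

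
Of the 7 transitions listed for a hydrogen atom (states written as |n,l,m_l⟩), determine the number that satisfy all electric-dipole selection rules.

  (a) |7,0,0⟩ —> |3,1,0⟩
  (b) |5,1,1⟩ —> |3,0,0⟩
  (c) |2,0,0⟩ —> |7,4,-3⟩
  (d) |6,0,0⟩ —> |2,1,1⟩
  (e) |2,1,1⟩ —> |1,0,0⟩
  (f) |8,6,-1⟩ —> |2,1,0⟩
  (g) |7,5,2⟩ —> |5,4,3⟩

(a) allowed
(b) allowed
(c) forbidden — Δl = +4 (E1 requires Δl = ±1); Δm_l = -3 (E1 requires Δm_l = 0, ±1)
(d) allowed
(e) allowed
(f) forbidden — Δl = -5 (E1 requires Δl = ±1)
(g) allowed
Total allowed: 5 of 7.

5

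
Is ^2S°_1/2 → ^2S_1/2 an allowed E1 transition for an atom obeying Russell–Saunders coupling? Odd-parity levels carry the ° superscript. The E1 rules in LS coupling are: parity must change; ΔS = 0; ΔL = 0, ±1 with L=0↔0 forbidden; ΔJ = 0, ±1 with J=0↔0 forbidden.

forbidden

Parity must change: odd → even — ok.
ΔS = 0: S: 1/2 → 1/2 — ok.
ΔL = 0, ±1 (not L=0↔0): L: 0 → 0, ΔL = +0 — fails.
ΔJ = 0, ±1 (not J=0↔0): J: 1/2 → 1/2, ΔJ = +0 — ok.
Rule(s) violated: ΔL.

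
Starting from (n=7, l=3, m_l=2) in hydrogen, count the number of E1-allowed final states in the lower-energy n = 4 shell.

E1 requires Δl = ±1, so l_f ∈ {2, 4}; with 0 ≤ l_f ≤ n_f−1 = 3, the allowed l_f values are {2}.
For l_f = 2: m_f ∈ {m_i−1, m_i, m_i+1} ∩ [−2, 2] = {1, 2} → 2 states.
Total: 2.

2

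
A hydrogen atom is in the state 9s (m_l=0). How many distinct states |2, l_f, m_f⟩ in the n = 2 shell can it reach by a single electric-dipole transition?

E1 requires Δl = ±1, so l_f ∈ {-1, 1}; with 0 ≤ l_f ≤ n_f−1 = 1, the allowed l_f values are {1}.
For l_f = 1: m_f ∈ {m_i−1, m_i, m_i+1} ∩ [−1, 1] = {-1, 0, 1} → 3 states.
Total: 3.

3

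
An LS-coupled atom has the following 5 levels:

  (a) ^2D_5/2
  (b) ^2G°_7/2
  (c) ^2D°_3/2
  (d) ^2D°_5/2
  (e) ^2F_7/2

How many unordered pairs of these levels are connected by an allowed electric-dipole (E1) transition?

4

(a)–(b): forbidden (ΔL).
(a)–(c): allowed.
(a)–(d): allowed.
(a)–(e): forbidden (parity).
(b)–(c): forbidden (parity, ΔL, ΔJ).
(b)–(d): forbidden (parity, ΔL).
(b)–(e): allowed.
(c)–(d): forbidden (parity).
(c)–(e): forbidden (ΔJ).
(d)–(e): allowed.
Allowed pairs: 4 of 10.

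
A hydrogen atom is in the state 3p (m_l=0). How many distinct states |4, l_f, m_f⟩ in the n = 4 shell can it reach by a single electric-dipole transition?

4

E1 requires Δl = ±1, so l_f ∈ {0, 2}; with 0 ≤ l_f ≤ n_f−1 = 3, the allowed l_f values are {0, 2}.
For l_f = 0: m_f ∈ {m_i−1, m_i, m_i+1} ∩ [−0, 0] = {0} → 1 state.
For l_f = 2: m_f ∈ {m_i−1, m_i, m_i+1} ∩ [−2, 2] = {-1, 0, 1} → 3 states.
Total: 4.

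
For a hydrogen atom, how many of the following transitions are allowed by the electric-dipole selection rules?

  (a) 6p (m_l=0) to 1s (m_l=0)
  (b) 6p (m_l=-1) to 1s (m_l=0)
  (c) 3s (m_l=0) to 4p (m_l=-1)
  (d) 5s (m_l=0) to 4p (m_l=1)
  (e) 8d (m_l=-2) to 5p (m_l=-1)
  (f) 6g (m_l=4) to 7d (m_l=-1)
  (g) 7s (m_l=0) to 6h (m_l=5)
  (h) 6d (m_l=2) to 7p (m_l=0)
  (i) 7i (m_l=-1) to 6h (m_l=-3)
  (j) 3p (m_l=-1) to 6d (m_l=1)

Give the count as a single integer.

5

(a) allowed
(b) allowed
(c) allowed
(d) allowed
(e) allowed
(f) forbidden — Δl = -2 (E1 requires Δl = ±1); Δm_l = -5 (E1 requires Δm_l = 0, ±1)
(g) forbidden — Δl = +5 (E1 requires Δl = ±1); Δm_l = +5 (E1 requires Δm_l = 0, ±1)
(h) forbidden — Δm_l = -2 (E1 requires Δm_l = 0, ±1)
(i) forbidden — Δm_l = -2 (E1 requires Δm_l = 0, ±1)
(j) forbidden — Δm_l = +2 (E1 requires Δm_l = 0, ±1)
Total allowed: 5 of 10.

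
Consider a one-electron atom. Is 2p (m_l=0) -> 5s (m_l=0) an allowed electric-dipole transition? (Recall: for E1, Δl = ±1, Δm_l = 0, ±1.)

l: 1 → 0 (Δl = -1). Δl = ±1 passes.
Δm_l = 0 − (0) = +0. E1 requires Δm_l = 0, ±1: passes.
All E1 selection rules are satisfied.

allowed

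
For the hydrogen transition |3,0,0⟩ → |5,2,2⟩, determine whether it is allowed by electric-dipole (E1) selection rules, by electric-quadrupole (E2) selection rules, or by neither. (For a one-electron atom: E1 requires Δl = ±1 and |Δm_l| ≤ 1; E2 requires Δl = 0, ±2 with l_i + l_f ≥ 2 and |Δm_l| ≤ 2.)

E2

Δl = 2 − 0 = +2; l_i + l_f = 2.
Δm_l = +2.
E1 (Δl = ±1, |Δm_l| ≤ 1): not satisfied.
E2 (Δl = 0,±2, l_i+l_f ≥ 2, |Δm_l| ≤ 2): satisfied.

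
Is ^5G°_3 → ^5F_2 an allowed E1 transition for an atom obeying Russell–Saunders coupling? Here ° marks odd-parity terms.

allowed

Reading off the term symbols: S 2→2, L 4→3, J 3→2, parity odd→even.
Parity must change: odd → even — passes.
ΔS = 0: S: 2 → 2 — passes.
ΔL = 0, ±1 (not L=0↔0): L: 4 → 3, ΔL = -1 — passes.
ΔJ = 0, ±1 (not J=0↔0): J: 3 → 2, ΔJ = -1 — passes.
All four E1 rules are satisfied.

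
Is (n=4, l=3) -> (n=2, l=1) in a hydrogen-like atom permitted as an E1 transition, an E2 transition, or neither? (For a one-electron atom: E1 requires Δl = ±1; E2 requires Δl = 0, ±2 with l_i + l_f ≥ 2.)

E2

Δl = 1 − 3 = -2; l_i + l_f = 4.
E1 (Δl = ±1): not satisfied.
E2 (Δl = 0,±2, l_i+l_f ≥ 2): satisfied.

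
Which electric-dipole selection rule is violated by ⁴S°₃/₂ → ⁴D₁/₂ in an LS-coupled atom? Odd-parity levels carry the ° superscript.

the ΔL = 0, ±1 rule

Reading off the term symbols: S 3/2→3/2, L 0→2, J 3/2→1/2, parity odd→even.
Parity must change: odd → even — passes.
ΔS = 0: S: 3/2 → 3/2 — passes.
ΔL = 0, ±1 (not L=0↔0): L: 0 → 2, ΔL = +2 — fails.
ΔJ = 0, ±1 (not J=0↔0): J: 3/2 → 1/2, ΔJ = -1 — passes.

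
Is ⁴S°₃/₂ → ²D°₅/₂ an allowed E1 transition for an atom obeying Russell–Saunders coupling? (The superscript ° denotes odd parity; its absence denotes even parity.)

Parity must change: odd → odd — violated.
ΔS = 0: S: 3/2 → 1/2 — violated.
ΔJ = 0, ±1 (not J=0↔0): J: 3/2 → 5/2, ΔJ = +1 — satisfied.
ΔL = 0, ±1 (not L=0↔0): L: 0 → 2, ΔL = +2 — violated.
Rule(s) violated: parity, ΔS, ΔL.

forbidden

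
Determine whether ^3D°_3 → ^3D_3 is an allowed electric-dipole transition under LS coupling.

allowed

Initial level: S=1, L=2, J=3, parity odd. Final level: S=1, L=2, J=3, parity even.
Parity must change: odd → even — satisfied.
ΔS = 0: S: 1 → 1 — satisfied.
ΔL = 0, ±1 (not L=0↔0): L: 2 → 2, ΔL = +0 — satisfied.
ΔJ = 0, ±1 (not J=0↔0): J: 3 → 3, ΔJ = +0 — satisfied.
All four E1 rules are satisfied.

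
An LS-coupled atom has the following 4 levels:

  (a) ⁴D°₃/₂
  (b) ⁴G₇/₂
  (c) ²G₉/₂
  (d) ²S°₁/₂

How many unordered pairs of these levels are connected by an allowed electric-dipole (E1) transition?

0

(a)–(b): forbidden (ΔL, ΔJ).
(a)–(c): forbidden (ΔS, ΔL, ΔJ).
(a)–(d): forbidden (parity, ΔS, ΔL).
(b)–(c): forbidden (parity, ΔS).
(b)–(d): forbidden (ΔS, ΔL, ΔJ).
(c)–(d): forbidden (ΔL, ΔJ).
Allowed pairs: 0 of 6.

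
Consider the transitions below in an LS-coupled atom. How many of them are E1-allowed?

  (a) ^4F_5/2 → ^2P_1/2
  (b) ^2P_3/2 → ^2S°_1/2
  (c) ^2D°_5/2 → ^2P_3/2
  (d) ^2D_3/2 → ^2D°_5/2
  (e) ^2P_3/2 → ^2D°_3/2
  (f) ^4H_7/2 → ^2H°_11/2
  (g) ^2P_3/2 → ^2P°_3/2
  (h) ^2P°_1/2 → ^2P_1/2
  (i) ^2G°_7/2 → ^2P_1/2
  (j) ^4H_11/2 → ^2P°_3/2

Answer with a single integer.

(a) forbidden (parity, ΔS, ΔL, ΔJ fail)
(b) allowed
(c) allowed
(d) allowed
(e) allowed
(f) forbidden (ΔS, ΔJ fail)
(g) allowed
(h) allowed
(i) forbidden (ΔL, ΔJ fail)
(j) forbidden (ΔS, ΔL, ΔJ fail)
Total allowed: 6 of 10.

6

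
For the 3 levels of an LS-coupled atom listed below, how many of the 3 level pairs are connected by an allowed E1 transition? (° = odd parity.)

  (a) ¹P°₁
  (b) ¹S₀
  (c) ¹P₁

(a)–(b): allowed.
(a)–(c): allowed.
(b)–(c): forbidden (parity).
Allowed pairs: 2 of 3.

2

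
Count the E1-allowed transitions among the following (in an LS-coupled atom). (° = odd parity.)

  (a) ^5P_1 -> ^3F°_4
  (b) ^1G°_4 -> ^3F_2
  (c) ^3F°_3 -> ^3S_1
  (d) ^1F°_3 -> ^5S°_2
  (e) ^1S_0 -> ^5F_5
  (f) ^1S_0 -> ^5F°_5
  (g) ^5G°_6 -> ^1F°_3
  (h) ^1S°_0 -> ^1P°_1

(a) forbidden (ΔS, ΔL, ΔJ fail)
(b) forbidden (ΔS, ΔJ fail)
(c) forbidden (ΔL, ΔJ fail)
(d) forbidden (parity, ΔS, ΔL fail)
(e) forbidden (parity, ΔS, ΔL, ΔJ fail)
(f) forbidden (ΔS, ΔL, ΔJ fail)
(g) forbidden (parity, ΔS, ΔJ fail)
(h) forbidden (parity fails)
Total allowed: 0 of 8.

0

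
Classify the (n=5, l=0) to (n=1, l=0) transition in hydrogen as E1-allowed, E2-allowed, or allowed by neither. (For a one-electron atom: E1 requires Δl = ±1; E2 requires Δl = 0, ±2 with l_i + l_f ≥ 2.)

Δl = 0 − 0 = +0; l_i + l_f = 0.
E1 (Δl = ±1): not satisfied.
E2 (Δl = 0,±2, l_i+l_f ≥ 2): not satisfied.

neither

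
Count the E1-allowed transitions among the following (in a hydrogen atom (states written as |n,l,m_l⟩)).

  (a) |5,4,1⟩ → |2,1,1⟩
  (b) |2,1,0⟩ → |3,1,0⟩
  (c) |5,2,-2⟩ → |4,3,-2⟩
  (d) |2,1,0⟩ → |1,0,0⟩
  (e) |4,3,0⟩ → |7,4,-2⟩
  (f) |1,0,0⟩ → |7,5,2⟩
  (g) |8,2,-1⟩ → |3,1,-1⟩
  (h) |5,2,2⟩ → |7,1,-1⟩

3

(a) forbidden — Δl = -3 (E1 requires Δl = ±1)
(b) forbidden — Δl = +0 (E1 requires Δl = ±1)
(c) allowed
(d) allowed
(e) forbidden — Δm_l = -2 (E1 requires Δm_l = 0, ±1)
(f) forbidden — Δl = +5 (E1 requires Δl = ±1); Δm_l = +2 (E1 requires Δm_l = 0, ±1)
(g) allowed
(h) forbidden — Δm_l = -3 (E1 requires Δm_l = 0, ±1)
Total allowed: 3 of 8.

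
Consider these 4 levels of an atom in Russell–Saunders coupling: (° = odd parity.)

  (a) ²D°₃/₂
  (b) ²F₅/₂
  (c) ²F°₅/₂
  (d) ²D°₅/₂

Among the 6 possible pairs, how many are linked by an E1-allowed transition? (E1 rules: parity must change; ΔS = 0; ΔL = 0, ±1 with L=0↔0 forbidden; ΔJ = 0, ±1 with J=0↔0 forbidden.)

3

(a)–(b): allowed.
(a)–(c): forbidden (parity).
(a)–(d): forbidden (parity).
(b)–(c): allowed.
(b)–(d): allowed.
(c)–(d): forbidden (parity).
Allowed pairs: 3 of 6.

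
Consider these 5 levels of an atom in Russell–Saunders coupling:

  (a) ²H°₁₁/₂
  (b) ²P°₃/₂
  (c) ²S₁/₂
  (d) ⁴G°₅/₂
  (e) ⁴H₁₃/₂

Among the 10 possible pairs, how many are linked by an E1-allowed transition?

1

(a)–(b): forbidden (parity, ΔL, ΔJ).
(a)–(c): forbidden (ΔL, ΔJ).
(a)–(d): forbidden (parity, ΔS, ΔJ).
(a)–(e): forbidden (ΔS).
(b)–(c): allowed.
(b)–(d): forbidden (parity, ΔS, ΔL).
(b)–(e): forbidden (ΔS, ΔL, ΔJ).
(c)–(d): forbidden (ΔS, ΔL, ΔJ).
(c)–(e): forbidden (parity, ΔS, ΔL, ΔJ).
(d)–(e): forbidden (ΔJ).
Allowed pairs: 1 of 10.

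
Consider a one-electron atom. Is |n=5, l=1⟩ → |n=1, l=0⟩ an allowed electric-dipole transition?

allowed

Δl = 0 − 1 = -1; the E1 rule Δl = ±1 is ok.
All E1 selection rules are satisfied.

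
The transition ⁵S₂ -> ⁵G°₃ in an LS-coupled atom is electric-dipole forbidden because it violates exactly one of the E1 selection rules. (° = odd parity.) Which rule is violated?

the ΔL = 0, ±1 rule

Initial level: S=2, L=0, J=2, parity even. Final level: S=2, L=4, J=3, parity odd.
Parity must change: even → odd — ✓.
ΔS = 0: S: 2 → 2 — ✓.
ΔL = 0, ±1 (not L=0↔0): L: 0 → 4, ΔL = +4 — ✗.
ΔJ = 0, ±1 (not J=0↔0): J: 2 → 3, ΔJ = +1 — ✓.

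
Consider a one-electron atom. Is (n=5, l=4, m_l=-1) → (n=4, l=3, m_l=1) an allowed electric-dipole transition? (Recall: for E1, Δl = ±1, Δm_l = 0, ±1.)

forbidden

Δl = 3 − 4 = -1; the E1 rule Δl = ±1 is passes.
m_l: -1 → 1 (Δm_l = +2). |Δm_l| ≤ 1 fails.
The transition is electric-dipole forbidden.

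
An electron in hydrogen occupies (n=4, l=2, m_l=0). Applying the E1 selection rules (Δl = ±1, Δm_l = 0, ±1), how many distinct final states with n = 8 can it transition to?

6

E1 requires Δl = ±1, so l_f ∈ {1, 3}; with 0 ≤ l_f ≤ n_f−1 = 7, the allowed l_f values are {1, 3}.
For l_f = 1: m_f ∈ {m_i−1, m_i, m_i+1} ∩ [−1, 1] = {-1, 0, 1} → 3 states.
For l_f = 3: m_f ∈ {m_i−1, m_i, m_i+1} ∩ [−3, 3] = {-1, 0, 1} → 3 states.
Total: 6.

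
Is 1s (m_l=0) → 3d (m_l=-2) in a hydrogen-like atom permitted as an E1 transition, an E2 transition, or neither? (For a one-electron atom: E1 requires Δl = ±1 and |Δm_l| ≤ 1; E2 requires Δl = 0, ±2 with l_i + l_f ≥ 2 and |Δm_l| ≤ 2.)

E2

Δl = 2 − 0 = +2; l_i + l_f = 2.
Δm_l = -2.
E1 (Δl = ±1, |Δm_l| ≤ 1): not satisfied.
E2 (Δl = 0,±2, l_i+l_f ≥ 2, |Δm_l| ≤ 2): satisfied.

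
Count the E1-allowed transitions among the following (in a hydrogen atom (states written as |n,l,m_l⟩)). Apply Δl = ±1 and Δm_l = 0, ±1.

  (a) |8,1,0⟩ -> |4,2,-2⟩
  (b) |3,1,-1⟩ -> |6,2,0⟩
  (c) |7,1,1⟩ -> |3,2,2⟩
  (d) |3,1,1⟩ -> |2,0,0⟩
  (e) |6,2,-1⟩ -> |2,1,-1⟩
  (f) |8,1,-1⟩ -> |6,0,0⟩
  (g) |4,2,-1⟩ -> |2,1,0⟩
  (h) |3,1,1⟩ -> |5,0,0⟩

(a) forbidden — Δm_l = -2 (E1 requires Δm_l = 0, ±1)
(b) allowed
(c) allowed
(d) allowed
(e) allowed
(f) allowed
(g) allowed
(h) allowed
Total allowed: 7 of 8.

7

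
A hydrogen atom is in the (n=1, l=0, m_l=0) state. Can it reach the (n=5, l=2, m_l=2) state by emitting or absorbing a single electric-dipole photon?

l: 0 → 2 (Δl = +2). Δl = ±1 fails.
m_l: 0 → 2 (Δm_l = +2). |Δm_l| ≤ 1 fails.
The transition is electric-dipole forbidden.

forbidden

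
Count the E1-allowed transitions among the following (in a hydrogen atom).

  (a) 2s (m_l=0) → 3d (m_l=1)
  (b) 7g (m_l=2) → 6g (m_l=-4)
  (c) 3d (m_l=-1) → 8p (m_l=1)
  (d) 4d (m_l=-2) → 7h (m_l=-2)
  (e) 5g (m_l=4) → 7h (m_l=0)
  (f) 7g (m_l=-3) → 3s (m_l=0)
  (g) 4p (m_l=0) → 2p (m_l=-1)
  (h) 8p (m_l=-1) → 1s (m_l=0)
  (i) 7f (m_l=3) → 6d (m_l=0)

(a) forbidden — Δl = +2 (E1 requires Δl = ±1)
(b) forbidden — Δl = +0 (E1 requires Δl = ±1); Δm_l = -6 (E1 requires Δm_l = 0, ±1)
(c) forbidden — Δm_l = +2 (E1 requires Δm_l = 0, ±1)
(d) forbidden — Δl = +3 (E1 requires Δl = ±1)
(e) forbidden — Δm_l = -4 (E1 requires Δm_l = 0, ±1)
(f) forbidden — Δl = -4 (E1 requires Δl = ±1); Δm_l = +3 (E1 requires Δm_l = 0, ±1)
(g) forbidden — Δl = +0 (E1 requires Δl = ±1)
(h) allowed
(i) forbidden — Δm_l = -3 (E1 requires Δm_l = 0, ±1)
Total allowed: 1 of 9.

1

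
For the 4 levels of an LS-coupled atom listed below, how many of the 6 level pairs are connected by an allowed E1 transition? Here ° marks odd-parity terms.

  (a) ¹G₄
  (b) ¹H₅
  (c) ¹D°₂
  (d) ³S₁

(a)–(b): forbidden (parity).
(a)–(c): forbidden (ΔL, ΔJ).
(a)–(d): forbidden (parity, ΔS, ΔL, ΔJ).
(b)–(c): forbidden (ΔL, ΔJ).
(b)–(d): forbidden (parity, ΔS, ΔL, ΔJ).
(c)–(d): forbidden (ΔS, ΔL).
Allowed pairs: 0 of 6.

0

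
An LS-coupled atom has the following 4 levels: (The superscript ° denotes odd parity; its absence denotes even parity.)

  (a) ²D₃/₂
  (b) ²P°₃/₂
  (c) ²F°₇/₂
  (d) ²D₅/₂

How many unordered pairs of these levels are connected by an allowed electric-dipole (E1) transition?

(a)–(b): allowed.
(a)–(c): forbidden (ΔJ).
(a)–(d): forbidden (parity).
(b)–(c): forbidden (parity, ΔL, ΔJ).
(b)–(d): allowed.
(c)–(d): allowed.
Allowed pairs: 3 of 6.

3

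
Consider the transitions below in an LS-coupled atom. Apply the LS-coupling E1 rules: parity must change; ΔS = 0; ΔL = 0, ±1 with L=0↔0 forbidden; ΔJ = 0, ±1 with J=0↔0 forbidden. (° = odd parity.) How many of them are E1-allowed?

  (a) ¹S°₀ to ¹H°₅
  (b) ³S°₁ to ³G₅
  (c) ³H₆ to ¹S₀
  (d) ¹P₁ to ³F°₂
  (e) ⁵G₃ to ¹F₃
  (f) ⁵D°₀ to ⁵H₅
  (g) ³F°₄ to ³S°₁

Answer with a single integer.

(a) forbidden (parity, ΔL, ΔJ fail)
(b) forbidden (ΔL, ΔJ fail)
(c) forbidden (parity, ΔS, ΔL, ΔJ fail)
(d) forbidden (ΔS, ΔL fail)
(e) forbidden (parity, ΔS fail)
(f) forbidden (ΔL, ΔJ fail)
(g) forbidden (parity, ΔL, ΔJ fail)
Total allowed: 0 of 7.

0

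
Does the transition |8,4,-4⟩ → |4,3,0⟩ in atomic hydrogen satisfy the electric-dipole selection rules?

forbidden

Δl = 3 − 4 = -1; the E1 rule Δl = ±1 is passes.
Δm_l = 0 − (-4) = +4. E1 requires Δm_l = 0, ±1: fails.
The transition is electric-dipole forbidden.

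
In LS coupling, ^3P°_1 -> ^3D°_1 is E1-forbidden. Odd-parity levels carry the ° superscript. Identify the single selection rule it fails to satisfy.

ΔL = 0, ±1 (not L=0↔0): L: 1 → 2, ΔL = +1 — passes.
ΔJ = 0, ±1 (not J=0↔0): J: 1 → 1, ΔJ = +0 — passes.
Parity must change: odd → odd — fails.
ΔS = 0: S: 1 → 1 — passes.

parity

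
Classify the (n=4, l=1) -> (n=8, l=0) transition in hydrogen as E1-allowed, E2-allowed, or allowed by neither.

Δl = 0 − 1 = -1; l_i + l_f = 1.
E1 (Δl = ±1): satisfied.
E2 (Δl = 0,±2, l_i+l_f ≥ 2): not satisfied.

E1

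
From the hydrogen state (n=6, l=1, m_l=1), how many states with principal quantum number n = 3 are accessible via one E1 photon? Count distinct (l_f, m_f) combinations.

E1 requires Δl = ±1, so l_f ∈ {0, 2}; with 0 ≤ l_f ≤ n_f−1 = 2, the allowed l_f values are {0, 2}.
For l_f = 0: m_f ∈ {m_i−1, m_i, m_i+1} ∩ [−0, 0] = {0} → 1 state.
For l_f = 2: m_f ∈ {m_i−1, m_i, m_i+1} ∩ [−2, 2] = {0, 1, 2} → 3 states.
Total: 4.

4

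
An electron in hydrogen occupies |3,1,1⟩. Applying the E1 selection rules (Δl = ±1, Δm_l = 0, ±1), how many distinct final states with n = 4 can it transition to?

4

E1 requires Δl = ±1, so l_f ∈ {0, 2}; with 0 ≤ l_f ≤ n_f−1 = 3, the allowed l_f values are {0, 2}.
For l_f = 0: m_f ∈ {m_i−1, m_i, m_i+1} ∩ [−0, 0] = {0} → 1 state.
For l_f = 2: m_f ∈ {m_i−1, m_i, m_i+1} ∩ [−2, 2] = {0, 1, 2} → 3 states.
Total: 4.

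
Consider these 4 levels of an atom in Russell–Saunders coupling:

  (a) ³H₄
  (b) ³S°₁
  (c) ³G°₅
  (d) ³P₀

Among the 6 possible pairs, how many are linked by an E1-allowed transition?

2

(a)–(b): forbidden (ΔL, ΔJ).
(a)–(c): allowed.
(a)–(d): forbidden (parity, ΔL, ΔJ).
(b)–(c): forbidden (parity, ΔL, ΔJ).
(b)–(d): allowed.
(c)–(d): forbidden (ΔL, ΔJ).
Allowed pairs: 2 of 6.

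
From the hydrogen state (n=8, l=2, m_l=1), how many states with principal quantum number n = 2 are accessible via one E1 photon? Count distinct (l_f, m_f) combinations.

E1 requires Δl = ±1, so l_f ∈ {1, 3}; with 0 ≤ l_f ≤ n_f−1 = 1, the allowed l_f values are {1}.
For l_f = 1: m_f ∈ {m_i−1, m_i, m_i+1} ∩ [−1, 1] = {0, 1} → 2 states.
Total: 2.

2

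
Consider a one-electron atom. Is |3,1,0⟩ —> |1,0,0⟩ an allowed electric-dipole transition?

allowed

l: 1 → 0 (Δl = -1). Δl = ±1 ok.
m_l: 0 → 0 (Δm_l = +0). |Δm_l| ≤ 1 ok.
All E1 selection rules are satisfied.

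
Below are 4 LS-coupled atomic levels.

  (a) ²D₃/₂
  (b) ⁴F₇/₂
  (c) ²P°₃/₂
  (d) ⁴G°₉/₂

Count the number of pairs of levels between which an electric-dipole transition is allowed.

2

(a)–(b): forbidden (parity, ΔS, ΔJ).
(a)–(c): allowed.
(a)–(d): forbidden (ΔS, ΔL, ΔJ).
(b)–(c): forbidden (ΔS, ΔL, ΔJ).
(b)–(d): allowed.
(c)–(d): forbidden (parity, ΔS, ΔL, ΔJ).
Allowed pairs: 2 of 6.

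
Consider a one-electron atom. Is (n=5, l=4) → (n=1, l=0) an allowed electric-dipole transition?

Initial l = 4, final l = 0, so Δl = -4. E1 requires Δl = ±1: ✗.
The transition is electric-dipole forbidden.

forbidden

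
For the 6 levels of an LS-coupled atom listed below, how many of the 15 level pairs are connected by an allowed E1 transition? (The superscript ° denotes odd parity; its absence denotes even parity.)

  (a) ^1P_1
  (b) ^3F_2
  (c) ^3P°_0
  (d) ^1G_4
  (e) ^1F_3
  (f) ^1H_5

(a)–(b): forbidden (parity, ΔS, ΔL).
(a)–(c): forbidden (ΔS).
(a)–(d): forbidden (parity, ΔL, ΔJ).
(a)–(e): forbidden (parity, ΔL, ΔJ).
(a)–(f): forbidden (parity, ΔL, ΔJ).
(b)–(c): forbidden (ΔL, ΔJ).
(b)–(d): forbidden (parity, ΔS, ΔJ).
(b)–(e): forbidden (parity, ΔS).
(b)–(f): forbidden (parity, ΔS, ΔL, ΔJ).
(c)–(d): forbidden (ΔS, ΔL, ΔJ).
(c)–(e): forbidden (ΔS, ΔL, ΔJ).
(c)–(f): forbidden (ΔS, ΔL, ΔJ).
(d)–(e): forbidden (parity).
(d)–(f): forbidden (parity).
(e)–(f): forbidden (parity, ΔL, ΔJ).
Allowed pairs: 0 of 15.

0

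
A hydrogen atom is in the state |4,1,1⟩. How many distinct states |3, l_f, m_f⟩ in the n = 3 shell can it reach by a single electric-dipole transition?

4

E1 requires Δl = ±1, so l_f ∈ {0, 2}; with 0 ≤ l_f ≤ n_f−1 = 2, the allowed l_f values are {0, 2}.
For l_f = 0: m_f ∈ {m_i−1, m_i, m_i+1} ∩ [−0, 0] = {0} → 1 state.
For l_f = 2: m_f ∈ {m_i−1, m_i, m_i+1} ∩ [−2, 2] = {0, 1, 2} → 3 states.
Total: 4.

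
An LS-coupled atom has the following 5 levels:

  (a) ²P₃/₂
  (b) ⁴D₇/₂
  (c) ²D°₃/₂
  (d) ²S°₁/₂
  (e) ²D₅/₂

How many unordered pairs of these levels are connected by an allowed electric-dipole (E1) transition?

3

(a)–(b): forbidden (parity, ΔS, ΔJ).
(a)–(c): allowed.
(a)–(d): allowed.
(a)–(e): forbidden (parity).
(b)–(c): forbidden (ΔS, ΔJ).
(b)–(d): forbidden (ΔS, ΔL, ΔJ).
(b)–(e): forbidden (parity, ΔS).
(c)–(d): forbidden (parity, ΔL).
(c)–(e): allowed.
(d)–(e): forbidden (ΔL, ΔJ).
Allowed pairs: 3 of 10.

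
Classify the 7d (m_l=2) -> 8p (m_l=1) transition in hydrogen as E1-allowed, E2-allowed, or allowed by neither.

E1

Δl = 1 − 2 = -1; l_i + l_f = 3.
Δm_l = -1.
E1 (Δl = ±1, |Δm_l| ≤ 1): satisfied.
E2 (Δl = 0,±2, l_i+l_f ≥ 2, |Δm_l| ≤ 2): not satisfied.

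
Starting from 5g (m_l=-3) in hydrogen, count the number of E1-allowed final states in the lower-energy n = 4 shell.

2

E1 requires Δl = ±1, so l_f ∈ {3, 5}; with 0 ≤ l_f ≤ n_f−1 = 3, the allowed l_f values are {3}.
For l_f = 3: m_f ∈ {m_i−1, m_i, m_i+1} ∩ [−3, 3] = {-3, -2} → 2 states.
Total: 2.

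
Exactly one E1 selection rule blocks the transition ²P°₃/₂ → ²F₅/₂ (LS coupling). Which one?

the ΔL = 0, ±1 rule

Parity must change: odd → even — ✓.
ΔS = 0: S: 1/2 → 1/2 — ✓.
ΔL = 0, ±1 (not L=0↔0): L: 1 → 3, ΔL = +2 — ✗.
ΔJ = 0, ±1 (not J=0↔0): J: 3/2 → 5/2, ΔJ = +1 — ✓.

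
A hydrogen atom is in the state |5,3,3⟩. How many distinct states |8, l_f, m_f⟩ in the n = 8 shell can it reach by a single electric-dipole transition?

E1 requires Δl = ±1, so l_f ∈ {2, 4}; with 0 ≤ l_f ≤ n_f−1 = 7, the allowed l_f values are {2, 4}.
For l_f = 2: m_f ∈ {m_i−1, m_i, m_i+1} ∩ [−2, 2] = {2} → 1 state.
For l_f = 4: m_f ∈ {m_i−1, m_i, m_i+1} ∩ [−4, 4] = {2, 3, 4} → 3 states.
Total: 4.

4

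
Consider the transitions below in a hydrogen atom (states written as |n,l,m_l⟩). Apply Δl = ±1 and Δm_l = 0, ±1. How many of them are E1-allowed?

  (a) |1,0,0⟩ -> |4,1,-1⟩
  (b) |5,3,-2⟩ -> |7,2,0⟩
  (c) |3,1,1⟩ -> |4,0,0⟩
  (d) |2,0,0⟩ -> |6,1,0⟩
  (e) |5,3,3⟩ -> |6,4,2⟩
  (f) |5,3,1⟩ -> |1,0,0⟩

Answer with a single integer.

(a) allowed
(b) forbidden — Δm_l = +2 (E1 requires Δm_l = 0, ±1)
(c) allowed
(d) allowed
(e) allowed
(f) forbidden — Δl = -3 (E1 requires Δl = ±1)
Total allowed: 4 of 6.

4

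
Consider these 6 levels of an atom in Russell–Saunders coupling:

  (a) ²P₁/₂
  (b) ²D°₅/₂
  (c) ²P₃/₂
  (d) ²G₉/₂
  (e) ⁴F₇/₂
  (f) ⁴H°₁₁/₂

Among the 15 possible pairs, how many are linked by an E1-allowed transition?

1

(a)–(b): forbidden (ΔJ).
(a)–(c): forbidden (parity).
(a)–(d): forbidden (parity, ΔL, ΔJ).
(a)–(e): forbidden (parity, ΔS, ΔL, ΔJ).
(a)–(f): forbidden (ΔS, ΔL, ΔJ).
(b)–(c): allowed.
(b)–(d): forbidden (ΔL, ΔJ).
(b)–(e): forbidden (ΔS).
(b)–(f): forbidden (parity, ΔS, ΔL, ΔJ).
(c)–(d): forbidden (parity, ΔL, ΔJ).
(c)–(e): forbidden (parity, ΔS, ΔL, ΔJ).
(c)–(f): forbidden (ΔS, ΔL, ΔJ).
(d)–(e): forbidden (parity, ΔS).
(d)–(f): forbidden (ΔS).
(e)–(f): forbidden (ΔL, ΔJ).
Allowed pairs: 1 of 15.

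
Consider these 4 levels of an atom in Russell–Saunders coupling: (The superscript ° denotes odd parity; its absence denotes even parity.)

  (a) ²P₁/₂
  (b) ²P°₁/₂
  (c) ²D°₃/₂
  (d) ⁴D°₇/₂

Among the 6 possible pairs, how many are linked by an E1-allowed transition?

2

(a)–(b): allowed.
(a)–(c): allowed.
(a)–(d): forbidden (ΔS, ΔJ).
(b)–(c): forbidden (parity).
(b)–(d): forbidden (parity, ΔS, ΔJ).
(c)–(d): forbidden (parity, ΔS, ΔJ).
Allowed pairs: 2 of 6.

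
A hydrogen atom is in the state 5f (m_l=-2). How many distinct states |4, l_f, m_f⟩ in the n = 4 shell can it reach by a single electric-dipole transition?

E1 requires Δl = ±1, so l_f ∈ {2, 4}; with 0 ≤ l_f ≤ n_f−1 = 3, the allowed l_f values are {2}.
For l_f = 2: m_f ∈ {m_i−1, m_i, m_i+1} ∩ [−2, 2] = {-2, -1} → 2 states.
Total: 2.

2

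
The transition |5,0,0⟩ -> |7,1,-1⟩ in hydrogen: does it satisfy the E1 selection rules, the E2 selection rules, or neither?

E1

Δl = 1 − 0 = +1; l_i + l_f = 1.
Δm_l = -1.
E1 (Δl = ±1, |Δm_l| ≤ 1): satisfied.
E2 (Δl = 0,±2, l_i+l_f ≥ 2, |Δm_l| ≤ 2): not satisfied.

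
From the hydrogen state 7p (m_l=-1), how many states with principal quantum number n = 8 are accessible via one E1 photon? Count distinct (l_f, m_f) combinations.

E1 requires Δl = ±1, so l_f ∈ {0, 2}; with 0 ≤ l_f ≤ n_f−1 = 7, the allowed l_f values are {0, 2}.
For l_f = 0: m_f ∈ {m_i−1, m_i, m_i+1} ∩ [−0, 0] = {0} → 1 state.
For l_f = 2: m_f ∈ {m_i−1, m_i, m_i+1} ∩ [−2, 2] = {-2, -1, 0} → 3 states.
Total: 4.

4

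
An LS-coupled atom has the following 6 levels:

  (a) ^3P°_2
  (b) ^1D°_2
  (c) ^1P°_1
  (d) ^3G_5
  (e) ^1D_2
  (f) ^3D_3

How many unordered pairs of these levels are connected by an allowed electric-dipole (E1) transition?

(a)–(b): forbidden (parity, ΔS).
(a)–(c): forbidden (parity, ΔS).
(a)–(d): forbidden (ΔL, ΔJ).
(a)–(e): forbidden (ΔS).
(a)–(f): allowed.
(b)–(c): forbidden (parity).
(b)–(d): forbidden (ΔS, ΔL, ΔJ).
(b)–(e): allowed.
(b)–(f): forbidden (ΔS).
(c)–(d): forbidden (ΔS, ΔL, ΔJ).
(c)–(e): allowed.
(c)–(f): forbidden (ΔS, ΔJ).
(d)–(e): forbidden (parity, ΔS, ΔL, ΔJ).
(d)–(f): forbidden (parity, ΔL, ΔJ).
(e)–(f): forbidden (parity, ΔS).
Allowed pairs: 3 of 15.

3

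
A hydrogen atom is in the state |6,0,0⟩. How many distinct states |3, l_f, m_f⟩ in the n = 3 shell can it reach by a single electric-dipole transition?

3

E1 requires Δl = ±1, so l_f ∈ {-1, 1}; with 0 ≤ l_f ≤ n_f−1 = 2, the allowed l_f values are {1}.
For l_f = 1: m_f ∈ {m_i−1, m_i, m_i+1} ∩ [−1, 1] = {-1, 0, 1} → 3 states.
Total: 3.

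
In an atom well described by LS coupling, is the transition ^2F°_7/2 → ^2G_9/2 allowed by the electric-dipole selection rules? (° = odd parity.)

Initial level: S=1/2, L=3, J=7/2, parity odd. Final level: S=1/2, L=4, J=9/2, parity even.
Parity must change: odd → even — satisfied.
ΔS = 0: S: 1/2 → 1/2 — satisfied.
ΔL = 0, ±1 (not L=0↔0): L: 3 → 4, ΔL = +1 — satisfied.
ΔJ = 0, ±1 (not J=0↔0): J: 7/2 → 9/2, ΔJ = +1 — satisfied.
All four E1 rules are satisfied.

allowed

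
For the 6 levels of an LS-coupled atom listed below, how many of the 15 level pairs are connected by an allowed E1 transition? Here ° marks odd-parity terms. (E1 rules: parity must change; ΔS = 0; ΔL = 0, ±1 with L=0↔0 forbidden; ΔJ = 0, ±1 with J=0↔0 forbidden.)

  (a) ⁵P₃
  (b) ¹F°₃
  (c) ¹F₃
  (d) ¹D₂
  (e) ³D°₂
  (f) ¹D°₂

(a)–(b): forbidden (ΔS, ΔL).
(a)–(c): forbidden (parity, ΔS, ΔL).
(a)–(d): forbidden (parity, ΔS).
(a)–(e): forbidden (ΔS).
(a)–(f): forbidden (ΔS).
(b)–(c): allowed.
(b)–(d): allowed.
(b)–(e): forbidden (parity, ΔS).
(b)–(f): forbidden (parity).
(c)–(d): forbidden (parity).
(c)–(e): forbidden (ΔS).
(c)–(f): allowed.
(d)–(e): forbidden (ΔS).
(d)–(f): allowed.
(e)–(f): forbidden (parity, ΔS).
Allowed pairs: 4 of 15.

4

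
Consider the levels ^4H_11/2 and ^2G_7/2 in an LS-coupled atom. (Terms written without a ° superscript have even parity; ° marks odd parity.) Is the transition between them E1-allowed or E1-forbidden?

Parity must change: even → even — fails.
ΔS = 0: S: 3/2 → 1/2 — fails.
ΔL = 0, ±1 (not L=0↔0): L: 5 → 4, ΔL = -1 — passes.
ΔJ = 0, ±1 (not J=0↔0): J: 11/2 → 7/2, ΔJ = -2 — fails.
Rule(s) violated: parity, ΔS, ΔJ.

forbidden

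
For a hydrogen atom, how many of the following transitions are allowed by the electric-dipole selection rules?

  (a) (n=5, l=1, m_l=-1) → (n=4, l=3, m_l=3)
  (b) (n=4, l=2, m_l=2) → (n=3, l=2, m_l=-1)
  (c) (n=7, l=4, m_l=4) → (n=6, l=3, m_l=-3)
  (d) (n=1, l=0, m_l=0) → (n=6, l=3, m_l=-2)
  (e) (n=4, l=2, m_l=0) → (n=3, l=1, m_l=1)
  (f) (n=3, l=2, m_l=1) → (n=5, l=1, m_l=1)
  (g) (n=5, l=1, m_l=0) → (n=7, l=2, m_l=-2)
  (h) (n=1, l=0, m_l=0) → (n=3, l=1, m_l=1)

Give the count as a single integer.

(a) forbidden — Δl = +2 (E1 requires Δl = ±1); Δm_l = +4 (E1 requires Δm_l = 0, ±1)
(b) forbidden — Δl = +0 (E1 requires Δl = ±1); Δm_l = -3 (E1 requires Δm_l = 0, ±1)
(c) forbidden — Δm_l = -7 (E1 requires Δm_l = 0, ±1)
(d) forbidden — Δl = +3 (E1 requires Δl = ±1); Δm_l = -2 (E1 requires Δm_l = 0, ±1)
(e) allowed
(f) allowed
(g) forbidden — Δm_l = -2 (E1 requires Δm_l = 0, ±1)
(h) allowed
Total allowed: 3 of 8.

3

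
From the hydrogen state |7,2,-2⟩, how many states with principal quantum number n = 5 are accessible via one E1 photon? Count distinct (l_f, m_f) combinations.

E1 requires Δl = ±1, so l_f ∈ {1, 3}; with 0 ≤ l_f ≤ n_f−1 = 4, the allowed l_f values are {1, 3}.
For l_f = 1: m_f ∈ {m_i−1, m_i, m_i+1} ∩ [−1, 1] = {-1} → 1 state.
For l_f = 3: m_f ∈ {m_i−1, m_i, m_i+1} ∩ [−3, 3] = {-3, -2, -1} → 3 states.
Total: 4.

4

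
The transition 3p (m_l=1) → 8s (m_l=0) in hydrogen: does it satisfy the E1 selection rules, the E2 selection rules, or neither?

Δl = 0 − 1 = -1; l_i + l_f = 1.
Δm_l = -1.
E1 (Δl = ±1, |Δm_l| ≤ 1): satisfied.
E2 (Δl = 0,±2, l_i+l_f ≥ 2, |Δm_l| ≤ 2): not satisfied.

E1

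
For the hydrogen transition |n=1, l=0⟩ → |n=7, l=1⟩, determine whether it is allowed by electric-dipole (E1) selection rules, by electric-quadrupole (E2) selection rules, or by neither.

E1

Δl = 1 − 0 = +1; l_i + l_f = 1.
E1 (Δl = ±1): satisfied.
E2 (Δl = 0,±2, l_i+l_f ≥ 2): not satisfied.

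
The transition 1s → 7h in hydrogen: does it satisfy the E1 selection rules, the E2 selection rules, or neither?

neither

Δl = 5 − 0 = +5; l_i + l_f = 5.
E1 (Δl = ±1): not satisfied.
E2 (Δl = 0,±2, l_i+l_f ≥ 2): not satisfied.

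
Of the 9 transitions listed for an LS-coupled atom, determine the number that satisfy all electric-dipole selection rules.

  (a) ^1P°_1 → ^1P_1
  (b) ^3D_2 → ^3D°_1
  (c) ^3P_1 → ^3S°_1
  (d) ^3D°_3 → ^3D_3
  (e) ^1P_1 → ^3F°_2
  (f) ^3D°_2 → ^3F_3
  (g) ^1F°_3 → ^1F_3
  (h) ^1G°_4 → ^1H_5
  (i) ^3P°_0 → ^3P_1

(a) allowed
(b) allowed
(c) allowed
(d) allowed
(e) forbidden (ΔS, ΔL fail)
(f) allowed
(g) allowed
(h) allowed
(i) allowed
Total allowed: 8 of 9.

8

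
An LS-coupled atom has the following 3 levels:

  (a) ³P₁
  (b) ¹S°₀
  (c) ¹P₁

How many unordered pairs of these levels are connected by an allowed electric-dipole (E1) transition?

1

(a)–(b): forbidden (ΔS).
(a)–(c): forbidden (parity, ΔS).
(b)–(c): allowed.
Allowed pairs: 1 of 3.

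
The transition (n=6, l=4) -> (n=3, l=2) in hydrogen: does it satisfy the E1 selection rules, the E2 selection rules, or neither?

E2

Δl = 2 − 4 = -2; l_i + l_f = 6.
E1 (Δl = ±1): not satisfied.
E2 (Δl = 0,±2, l_i+l_f ≥ 2): satisfied.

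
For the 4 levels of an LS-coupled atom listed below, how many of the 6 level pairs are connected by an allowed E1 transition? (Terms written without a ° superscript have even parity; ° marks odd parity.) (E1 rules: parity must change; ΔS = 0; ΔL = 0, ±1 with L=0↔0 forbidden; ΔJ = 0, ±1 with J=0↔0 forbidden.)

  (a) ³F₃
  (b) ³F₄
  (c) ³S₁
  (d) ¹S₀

(a)–(b): forbidden (parity).
(a)–(c): forbidden (parity, ΔL, ΔJ).
(a)–(d): forbidden (parity, ΔS, ΔL, ΔJ).
(b)–(c): forbidden (parity, ΔL, ΔJ).
(b)–(d): forbidden (parity, ΔS, ΔL, ΔJ).
(c)–(d): forbidden (parity, ΔS, ΔL).
Allowed pairs: 0 of 6.

0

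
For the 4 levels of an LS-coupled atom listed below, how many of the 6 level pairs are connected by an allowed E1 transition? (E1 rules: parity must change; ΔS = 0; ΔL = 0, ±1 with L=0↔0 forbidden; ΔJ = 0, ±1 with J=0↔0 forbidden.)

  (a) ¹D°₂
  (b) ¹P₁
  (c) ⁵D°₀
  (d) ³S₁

(a)–(b): allowed.
(a)–(c): forbidden (parity, ΔS, ΔJ).
(a)–(d): forbidden (ΔS, ΔL).
(b)–(c): forbidden (ΔS).
(b)–(d): forbidden (parity, ΔS).
(c)–(d): forbidden (ΔS, ΔL).
Allowed pairs: 1 of 6.

1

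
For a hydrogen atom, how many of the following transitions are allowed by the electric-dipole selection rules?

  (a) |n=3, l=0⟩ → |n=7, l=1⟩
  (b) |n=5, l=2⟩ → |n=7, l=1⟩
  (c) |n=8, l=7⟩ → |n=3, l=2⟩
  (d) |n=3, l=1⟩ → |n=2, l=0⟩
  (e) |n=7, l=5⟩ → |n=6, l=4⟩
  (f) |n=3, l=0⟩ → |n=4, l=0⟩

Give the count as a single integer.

(a) allowed
(b) allowed
(c) forbidden — Δl = -5 (E1 requires Δl = ±1)
(d) allowed
(e) allowed
(f) forbidden — Δl = +0 (E1 requires Δl = ±1)
Total allowed: 4 of 6.

4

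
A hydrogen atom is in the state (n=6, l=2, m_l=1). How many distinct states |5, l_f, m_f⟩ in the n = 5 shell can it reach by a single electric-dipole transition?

E1 requires Δl = ±1, so l_f ∈ {1, 3}; with 0 ≤ l_f ≤ n_f−1 = 4, the allowed l_f values are {1, 3}.
For l_f = 1: m_f ∈ {m_i−1, m_i, m_i+1} ∩ [−1, 1] = {0, 1} → 2 states.
For l_f = 3: m_f ∈ {m_i−1, m_i, m_i+1} ∩ [−3, 3] = {0, 1, 2} → 3 states.
Total: 5.

5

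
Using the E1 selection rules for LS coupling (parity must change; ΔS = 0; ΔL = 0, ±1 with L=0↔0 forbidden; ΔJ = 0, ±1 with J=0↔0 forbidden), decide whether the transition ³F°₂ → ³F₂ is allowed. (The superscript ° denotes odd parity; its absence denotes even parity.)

allowed

Parity must change: odd → even — passes.
ΔS = 0: S: 1 → 1 — passes.
ΔL = 0, ±1 (not L=0↔0): L: 3 → 3, ΔL = +0 — passes.
ΔJ = 0, ±1 (not J=0↔0): J: 2 → 2, ΔJ = +0 — passes.
All four E1 rules are satisfied.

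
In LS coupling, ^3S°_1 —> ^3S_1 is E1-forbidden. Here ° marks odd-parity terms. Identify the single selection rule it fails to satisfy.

Reading off the term symbols: S 1→1, L 0→0, J 1→1, parity odd→even.
ΔL = 0, ±1 (not L=0↔0): L: 0 → 0, ΔL = +0 — fails.
Parity must change: odd → even — ok.
ΔJ = 0, ±1 (not J=0↔0): J: 1 → 1, ΔJ = +0 — ok.
ΔS = 0: S: 1 → 1 — ok.

the L=0 ↔ L=0 exclusion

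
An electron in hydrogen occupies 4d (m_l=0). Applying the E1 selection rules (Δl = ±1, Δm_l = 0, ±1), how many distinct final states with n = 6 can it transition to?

6

E1 requires Δl = ±1, so l_f ∈ {1, 3}; with 0 ≤ l_f ≤ n_f−1 = 5, the allowed l_f values are {1, 3}.
For l_f = 1: m_f ∈ {m_i−1, m_i, m_i+1} ∩ [−1, 1] = {-1, 0, 1} → 3 states.
For l_f = 3: m_f ∈ {m_i−1, m_i, m_i+1} ∩ [−3, 3] = {-1, 0, 1} → 3 states.
Total: 6.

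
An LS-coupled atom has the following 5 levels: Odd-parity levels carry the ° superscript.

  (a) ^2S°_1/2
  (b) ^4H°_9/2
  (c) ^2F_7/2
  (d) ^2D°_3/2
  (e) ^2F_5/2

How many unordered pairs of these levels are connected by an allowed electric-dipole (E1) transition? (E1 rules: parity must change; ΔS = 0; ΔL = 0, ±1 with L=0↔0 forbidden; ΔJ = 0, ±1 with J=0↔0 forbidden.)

1

(a)–(b): forbidden (parity, ΔS, ΔL, ΔJ).
(a)–(c): forbidden (ΔL, ΔJ).
(a)–(d): forbidden (parity, ΔL).
(a)–(e): forbidden (ΔL, ΔJ).
(b)–(c): forbidden (ΔS, ΔL).
(b)–(d): forbidden (parity, ΔS, ΔL, ΔJ).
(b)–(e): forbidden (ΔS, ΔL, ΔJ).
(c)–(d): forbidden (ΔJ).
(c)–(e): forbidden (parity).
(d)–(e): allowed.
Allowed pairs: 1 of 10.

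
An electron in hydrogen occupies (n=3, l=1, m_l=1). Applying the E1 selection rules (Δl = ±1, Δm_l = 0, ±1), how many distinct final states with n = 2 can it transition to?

1

E1 requires Δl = ±1, so l_f ∈ {0, 2}; with 0 ≤ l_f ≤ n_f−1 = 1, the allowed l_f values are {0}.
For l_f = 0: m_f ∈ {m_i−1, m_i, m_i+1} ∩ [−0, 0] = {0} → 1 state.
Total: 1.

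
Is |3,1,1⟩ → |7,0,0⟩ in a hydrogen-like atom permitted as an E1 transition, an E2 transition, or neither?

E1

Δl = 0 − 1 = -1; l_i + l_f = 1.
Δm_l = -1.
E1 (Δl = ±1, |Δm_l| ≤ 1): satisfied.
E2 (Δl = 0,±2, l_i+l_f ≥ 2, |Δm_l| ≤ 2): not satisfied.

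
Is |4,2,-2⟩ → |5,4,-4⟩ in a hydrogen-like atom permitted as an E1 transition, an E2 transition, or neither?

Δl = 4 − 2 = +2; l_i + l_f = 6.
Δm_l = -2.
E1 (Δl = ±1, |Δm_l| ≤ 1): not satisfied.
E2 (Δl = 0,±2, l_i+l_f ≥ 2, |Δm_l| ≤ 2): satisfied.

E2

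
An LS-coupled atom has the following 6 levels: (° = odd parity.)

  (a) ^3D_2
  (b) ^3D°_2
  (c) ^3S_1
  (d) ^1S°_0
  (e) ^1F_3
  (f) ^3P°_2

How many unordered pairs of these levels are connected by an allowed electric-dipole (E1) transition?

3

(a)–(b): allowed.
(a)–(c): forbidden (parity, ΔL).
(a)–(d): forbidden (ΔS, ΔL, ΔJ).
(a)–(e): forbidden (parity, ΔS).
(a)–(f): allowed.
(b)–(c): forbidden (ΔL).
(b)–(d): forbidden (parity, ΔS, ΔL, ΔJ).
(b)–(e): forbidden (ΔS).
(b)–(f): forbidden (parity).
(c)–(d): forbidden (ΔS, ΔL).
(c)–(e): forbidden (parity, ΔS, ΔL, ΔJ).
(c)–(f): allowed.
(d)–(e): forbidden (ΔL, ΔJ).
(d)–(f): forbidden (parity, ΔS, ΔJ).
(e)–(f): forbidden (ΔS, ΔL).
Allowed pairs: 3 of 15.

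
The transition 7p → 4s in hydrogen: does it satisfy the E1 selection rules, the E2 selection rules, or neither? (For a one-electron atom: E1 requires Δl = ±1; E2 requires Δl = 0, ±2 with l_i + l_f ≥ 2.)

Δl = 0 − 1 = -1; l_i + l_f = 1.
E1 (Δl = ±1): satisfied.
E2 (Δl = 0,±2, l_i+l_f ≥ 2): not satisfied.

E1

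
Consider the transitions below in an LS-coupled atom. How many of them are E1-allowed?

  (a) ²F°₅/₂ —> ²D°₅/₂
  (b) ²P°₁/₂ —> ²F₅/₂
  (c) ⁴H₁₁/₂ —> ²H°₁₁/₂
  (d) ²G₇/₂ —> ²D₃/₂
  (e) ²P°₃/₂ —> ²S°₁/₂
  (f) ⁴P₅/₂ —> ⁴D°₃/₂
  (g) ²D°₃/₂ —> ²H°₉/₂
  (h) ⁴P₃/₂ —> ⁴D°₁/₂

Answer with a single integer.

2

(a) forbidden (parity fails)
(b) forbidden (ΔL, ΔJ fail)
(c) forbidden (ΔS fails)
(d) forbidden (parity, ΔL, ΔJ fail)
(e) forbidden (parity fails)
(f) allowed
(g) forbidden (parity, ΔL, ΔJ fail)
(h) allowed
Total allowed: 2 of 8.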